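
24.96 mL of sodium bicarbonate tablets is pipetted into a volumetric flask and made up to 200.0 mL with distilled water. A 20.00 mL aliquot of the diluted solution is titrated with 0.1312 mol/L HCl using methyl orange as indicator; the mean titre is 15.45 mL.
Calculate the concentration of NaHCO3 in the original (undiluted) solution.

NaHCO3 + HCl → NaCl + H2O + CO2
n(HCl) = 0.01545 × 0.1312 = 2.027 × 10^-3 mol
n(NaHCO3) in the aliquot = 2.027 × 10^-3 mol (1:1 ratio)
[NaHCO3]_dilute = 2.027 × 10^-3 / 0.02000 = 0.1014 mol/L
Dilution factor = 200.0 / 24.96 = 8.013
[NaHCO3]_stock = 0.1014 × 8.013 = 0.8121 mol/L

0.8121 mol/L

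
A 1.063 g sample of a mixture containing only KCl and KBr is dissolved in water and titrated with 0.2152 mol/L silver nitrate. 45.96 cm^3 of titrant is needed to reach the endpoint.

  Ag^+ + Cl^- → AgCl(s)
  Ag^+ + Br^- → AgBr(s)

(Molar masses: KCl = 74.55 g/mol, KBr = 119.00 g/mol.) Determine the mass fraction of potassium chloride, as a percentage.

n(AgNO3) = 0.04596 × 0.2152 = 9.891 × 10^-3 mol
Let x = n(KCl), y = n(KBr).
Titrant: 1x + 1y = 9.891 × 10^-3;  mass: 74.55x + 119.00y = 1.063
Solving, x = 2.564 × 10^-3 mol, y = 7.326 × 10^-3 mol
mass of KCl = 2.564 × 10^-3 × 74.55 = 0.1912 g
% KCl = 0.1912 / 1.063 × 100 = 17.98 %

17.98 %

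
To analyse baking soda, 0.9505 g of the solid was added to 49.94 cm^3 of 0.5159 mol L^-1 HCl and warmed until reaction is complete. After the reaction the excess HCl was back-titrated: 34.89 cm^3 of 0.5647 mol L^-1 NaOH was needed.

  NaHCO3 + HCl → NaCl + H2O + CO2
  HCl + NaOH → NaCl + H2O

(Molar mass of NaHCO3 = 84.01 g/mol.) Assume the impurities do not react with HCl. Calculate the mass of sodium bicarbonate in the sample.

n(HCl) added = 0.04994 × 0.5159 = 0.02576 mol
n(NaOH) used in back-titration = 0.03489 × 0.5647 = 0.01970 mol
n(HCl) left over = 0.01970 mol (1:1 ratio)
n(HCl) consumed by analyte = 0.02576 − 0.01970 = 6.062 × 10^-3 mol
n(NaHCO3) = 6.062 × 10^-3 mol (1:1 ratio)
mass of NaHCO3 = 6.062 × 10^-3 × 84.01 = 0.5092 g

0.5092 g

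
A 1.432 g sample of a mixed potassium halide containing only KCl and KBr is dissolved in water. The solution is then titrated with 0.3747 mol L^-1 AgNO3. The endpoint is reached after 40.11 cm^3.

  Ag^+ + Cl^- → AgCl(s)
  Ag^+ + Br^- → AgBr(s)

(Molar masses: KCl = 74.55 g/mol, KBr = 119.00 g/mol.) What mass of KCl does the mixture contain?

0.5979 g

n(AgNO3) = 0.04011 × 0.3747 = 0.01503 mol
Let x = n(KCl), y = n(KBr).
Titrant: 1x + 1y = 0.01503;  mass: 74.55x + 119.00y = 1.432
Solving, x = 8.020 × 10^-3 mol, y = 7.009 × 10^-3 mol
mass of KCl = 8.020 × 10^-3 × 74.55 = 0.5979 g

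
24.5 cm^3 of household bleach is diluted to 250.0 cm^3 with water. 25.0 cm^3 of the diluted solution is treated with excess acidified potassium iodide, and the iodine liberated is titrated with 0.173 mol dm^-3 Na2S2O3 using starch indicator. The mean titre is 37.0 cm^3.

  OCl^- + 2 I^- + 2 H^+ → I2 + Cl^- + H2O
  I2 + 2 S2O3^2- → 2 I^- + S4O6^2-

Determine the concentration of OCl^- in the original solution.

1.31 mol/L

n(S2O3^2-) = 0.0370 × 0.173 = 6.40 × 10^-3 mol
n(I2) = n(S2O3^2-)/2 = 3.20 × 10^-3 mol
n(OCl^-) in the aliquot = 3.20 × 10^-3 mol (1:1 ratio)
[OCl^-]_dilute = 3.20 × 10^-3 / 0.0250 = 0.128 mol/L
[OCl^-]_original = 0.128 × 250.0/24.5 = 1.31 mol/L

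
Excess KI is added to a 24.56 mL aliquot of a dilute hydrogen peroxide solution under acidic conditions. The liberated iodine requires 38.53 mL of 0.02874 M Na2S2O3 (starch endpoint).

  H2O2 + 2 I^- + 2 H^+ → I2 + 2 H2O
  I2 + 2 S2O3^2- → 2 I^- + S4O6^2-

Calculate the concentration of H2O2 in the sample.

n(S2O3^2-) = 0.03853 × 0.02874 = 1.107 × 10^-3 mol
n(I2) = n(S2O3^2-)/2 = 5.537 × 10^-4 mol
n(H2O2) in the aliquot = 5.537 × 10^-4 mol (1:1 ratio)
[H2O2] = 5.537 × 10^-4 / 0.02456 = 0.02254 mol/L

0.02254 M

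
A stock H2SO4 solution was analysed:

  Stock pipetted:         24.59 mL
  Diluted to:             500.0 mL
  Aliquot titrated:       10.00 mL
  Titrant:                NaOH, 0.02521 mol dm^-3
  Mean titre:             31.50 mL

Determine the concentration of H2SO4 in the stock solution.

0.8074 mol/L

H2SO4 + 2 NaOH → Na2SO4 + 2 H2O
n(NaOH) = 0.03150 × 0.02521 = 7.941 × 10^-4 mol
From the 1:2 ratio, n(H2SO4) in the aliquot = 1/2 × 7.941 × 10^-4 = 3.971 × 10^-4 mol
[H2SO4]_dilute = 3.971 × 10^-4 / 0.01000 = 0.03971 mol/L
Dilution factor = 500.0 / 24.59 = 20.33
[H2SO4]_stock = 0.03971 × 20.33 = 0.8074 mol/L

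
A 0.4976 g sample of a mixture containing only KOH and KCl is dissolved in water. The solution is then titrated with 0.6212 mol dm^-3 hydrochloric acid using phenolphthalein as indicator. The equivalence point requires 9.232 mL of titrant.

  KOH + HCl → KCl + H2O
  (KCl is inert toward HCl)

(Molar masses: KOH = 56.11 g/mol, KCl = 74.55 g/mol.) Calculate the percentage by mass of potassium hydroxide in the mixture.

64.67 %

n(HCl) = 0.009232 × 0.6212 = 5.735 × 10^-3 mol
Let x = n(KOH), y = n(KCl).
Titrant: 1x = 5.735 × 10^-3;  mass: 56.11x + 74.55y = 0.4976
Solving, x = 5.735 × 10^-3 mol, y = 2.358 × 10^-3 mol
mass of KOH = 5.735 × 10^-3 × 56.11 = 0.3218 g
% KOH = 0.3218 / 0.4976 × 100 = 64.67 %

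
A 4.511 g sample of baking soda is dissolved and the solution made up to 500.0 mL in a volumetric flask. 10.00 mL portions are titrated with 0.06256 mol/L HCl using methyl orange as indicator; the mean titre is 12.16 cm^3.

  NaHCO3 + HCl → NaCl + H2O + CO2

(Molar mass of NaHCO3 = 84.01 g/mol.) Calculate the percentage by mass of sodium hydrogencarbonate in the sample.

n(HCl) per titration = 0.01216 × 0.06256 = 7.607 × 10^-4 mol
n(NaHCO3) in each aliquot = 7.607 × 10^-4 mol (1:1 ratio)
n(NaHCO3) in the whole flask = 7.607 × 10^-4 × 500.0/10.00 = 0.03804 mol
mass of NaHCO3 = 0.03804 × 84.01 = 3.195 g
% NaHCO3 = 3.195 / 4.511 × 100 = 70.84 %

70.84 %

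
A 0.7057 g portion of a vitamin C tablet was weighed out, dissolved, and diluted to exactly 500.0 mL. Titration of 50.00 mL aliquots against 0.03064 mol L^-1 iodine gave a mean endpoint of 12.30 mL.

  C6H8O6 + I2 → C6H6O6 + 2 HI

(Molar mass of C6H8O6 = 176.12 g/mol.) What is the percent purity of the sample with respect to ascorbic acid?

n(I2) per titration = 0.01230 × 0.03064 = 3.769 × 10^-4 mol
n(C6H8O6) in each aliquot = 3.769 × 10^-4 mol (1:1 ratio)
n(C6H8O6) in the whole flask = 3.769 × 10^-4 × 500.0/50.00 = 3.769 × 10^-3 mol
mass of C6H8O6 = 3.769 × 10^-3 × 176.12 = 0.6637 g
% C6H8O6 = 0.6637 / 0.7057 × 100 = 94.06 %

94.06 %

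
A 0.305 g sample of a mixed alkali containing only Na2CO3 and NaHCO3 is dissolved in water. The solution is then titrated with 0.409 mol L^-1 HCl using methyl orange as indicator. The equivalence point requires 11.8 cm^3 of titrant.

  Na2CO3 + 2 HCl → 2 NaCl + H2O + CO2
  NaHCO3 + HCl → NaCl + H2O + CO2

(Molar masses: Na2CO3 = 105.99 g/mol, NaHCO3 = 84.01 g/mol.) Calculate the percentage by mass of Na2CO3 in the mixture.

n(HCl) = 0.0118 × 0.409 = 4.83 × 10^-3 mol
Let x = n(Na2CO3), y = n(NaHCO3).
Titrant: 2x + 1y = 4.83 × 10^-3;  mass: 105.99x + 84.01y = 0.305
Solving, x = 1.62 × 10^-3 mol, y = 1.59 × 10^-3 mol
mass of Na2CO3 = 1.62 × 10^-3 × 105.99 = 0.172 g
% Na2CO3 = 0.172 / 0.305 × 100 = 56.3 %

56.3 %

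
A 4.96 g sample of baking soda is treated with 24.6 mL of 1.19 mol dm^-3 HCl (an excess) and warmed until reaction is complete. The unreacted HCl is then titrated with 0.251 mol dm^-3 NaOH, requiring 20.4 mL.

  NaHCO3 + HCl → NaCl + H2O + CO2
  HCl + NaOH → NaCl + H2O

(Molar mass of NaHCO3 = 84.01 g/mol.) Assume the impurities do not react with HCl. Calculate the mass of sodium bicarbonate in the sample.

n(HCl) added = 0.0246 × 1.19 = 0.0293 mol
n(NaOH) used in back-titration = 0.0204 × 0.251 = 5.12 × 10^-3 mol
n(HCl) left over = 5.12 × 10^-3 mol (1:1 ratio)
n(HCl) consumed by analyte = 0.0293 − 5.12 × 10^-3 = 0.0242 mol
n(NaHCO3) = 0.0242 mol (1:1 ratio)
mass of NaHCO3 = 0.0242 × 84.01 = 2.03 g

2.03 g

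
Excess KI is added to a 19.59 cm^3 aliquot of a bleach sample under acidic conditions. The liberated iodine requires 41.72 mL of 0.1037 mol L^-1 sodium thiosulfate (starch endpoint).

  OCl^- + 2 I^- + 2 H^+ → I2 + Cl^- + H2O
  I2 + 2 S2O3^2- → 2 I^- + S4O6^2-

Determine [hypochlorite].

0.1104 mol/L

n(S2O3^2-) = 0.04172 × 0.1037 = 4.326 × 10^-3 mol
n(I2) = n(S2O3^2-)/2 = 2.163 × 10^-3 mol
n(OCl^-) in the aliquot = 2.163 × 10^-3 mol (1:1 ratio)
[OCl^-] = 2.163 × 10^-3 / 0.01959 = 0.1104 mol/L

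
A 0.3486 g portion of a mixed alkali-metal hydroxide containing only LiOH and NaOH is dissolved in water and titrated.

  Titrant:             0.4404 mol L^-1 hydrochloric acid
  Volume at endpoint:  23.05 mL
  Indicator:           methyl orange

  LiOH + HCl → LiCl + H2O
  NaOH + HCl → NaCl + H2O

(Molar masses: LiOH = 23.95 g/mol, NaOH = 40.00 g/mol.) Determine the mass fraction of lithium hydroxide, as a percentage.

24.59 %

n(HCl) = 0.02305 × 0.4404 = 0.01015 mol
Let x = n(LiOH), y = n(NaOH).
Titrant: 1x + 1y = 0.01015;  mass: 23.95x + 40.00y = 0.3486
Solving, x = 3.579 × 10^-3 mol, y = 6.572 × 10^-3 mol
mass of LiOH = 3.579 × 10^-3 × 23.95 = 0.08573 g
% LiOH = 0.08573 / 0.3486 × 100 = 24.59 %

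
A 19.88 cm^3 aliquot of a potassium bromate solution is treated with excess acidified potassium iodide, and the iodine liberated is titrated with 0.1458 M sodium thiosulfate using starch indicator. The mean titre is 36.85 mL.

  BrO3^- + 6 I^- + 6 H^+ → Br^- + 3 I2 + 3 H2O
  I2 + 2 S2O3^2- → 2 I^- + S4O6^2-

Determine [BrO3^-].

0.04504 M

n(S2O3^2-) = 0.03685 × 0.1458 = 5.373 × 10^-3 mol
n(I2) = n(S2O3^2-)/2 = 2.686 × 10^-3 mol
From the 1:3 ratio, n(BrO3^-) in the aliquot = 1/3 × 2.686 × 10^-3 = 8.955 × 10^-4 mol
[BrO3^-] = 8.955 × 10^-4 / 0.01988 = 0.04504 mol/L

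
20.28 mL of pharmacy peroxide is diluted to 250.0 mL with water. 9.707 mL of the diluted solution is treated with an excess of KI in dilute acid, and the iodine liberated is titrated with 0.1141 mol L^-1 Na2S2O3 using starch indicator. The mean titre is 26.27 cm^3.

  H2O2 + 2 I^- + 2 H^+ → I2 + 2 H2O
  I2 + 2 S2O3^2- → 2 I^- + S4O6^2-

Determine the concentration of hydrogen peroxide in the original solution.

1.903 mol/L

n(S2O3^2-) = 0.02627 × 0.1141 = 2.997 × 10^-3 mol
n(I2) = n(S2O3^2-)/2 = 1.499 × 10^-3 mol
n(H2O2) in the aliquot = 1.499 × 10^-3 mol (1:1 ratio)
[H2O2]_dilute = 1.499 × 10^-3 / 0.009707 = 0.1544 mol/L
[H2O2]_original = 0.1544 × 250.0/20.28 = 1.903 mol/L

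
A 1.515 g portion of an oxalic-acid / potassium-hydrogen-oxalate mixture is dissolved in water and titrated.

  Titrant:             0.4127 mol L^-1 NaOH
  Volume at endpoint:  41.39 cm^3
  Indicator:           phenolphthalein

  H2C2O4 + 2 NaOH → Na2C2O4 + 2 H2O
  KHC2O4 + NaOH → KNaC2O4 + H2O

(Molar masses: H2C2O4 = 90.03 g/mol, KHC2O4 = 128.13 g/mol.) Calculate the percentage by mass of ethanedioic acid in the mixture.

24.08 %

n(NaOH) = 0.04139 × 0.4127 = 0.01708 mol
Let x = n(H2C2O4), y = n(KHC2O4).
Titrant: 2x + 1y = 0.01708;  mass: 90.03x + 128.13y = 1.515
Solving, x = 4.053 × 10^-3 mol, y = 8.976 × 10^-3 mol
mass of H2C2O4 = 4.053 × 10^-3 × 90.03 = 0.3649 g
% H2C2O4 = 0.3649 / 1.515 × 100 = 24.08 %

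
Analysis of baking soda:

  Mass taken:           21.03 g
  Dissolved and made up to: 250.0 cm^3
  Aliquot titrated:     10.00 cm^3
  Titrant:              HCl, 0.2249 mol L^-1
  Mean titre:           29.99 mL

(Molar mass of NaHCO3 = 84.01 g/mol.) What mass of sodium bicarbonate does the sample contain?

14.17 g

NaHCO3 + HCl → NaCl + H2O + CO2
n(HCl) per titration = 0.02999 × 0.2249 = 6.745 × 10^-3 mol
n(NaHCO3) in each aliquot = 6.745 × 10^-3 mol (1:1 ratio)
n(NaHCO3) in the whole flask = 6.745 × 10^-3 × 250.0/10.00 = 0.1686 mol
mass of NaHCO3 = 0.1686 × 84.01 = 14.17 g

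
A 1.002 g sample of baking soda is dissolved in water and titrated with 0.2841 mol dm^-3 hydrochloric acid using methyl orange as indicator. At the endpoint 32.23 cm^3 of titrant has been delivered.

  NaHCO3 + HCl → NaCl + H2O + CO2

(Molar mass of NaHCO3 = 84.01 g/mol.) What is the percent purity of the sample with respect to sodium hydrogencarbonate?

76.77 %

n(HCl) = 0.03223 L × 0.2841 mol/L = 9.157 × 10^-3 mol
n(NaHCO3) = 9.157 × 10^-3 mol (1:1 ratio)
mass of NaHCO3 = 9.157 × 10^-3 × 84.01 g/mol = 0.7692 g
% NaHCO3 = 0.7692 / 1.002 × 100 = 76.77 %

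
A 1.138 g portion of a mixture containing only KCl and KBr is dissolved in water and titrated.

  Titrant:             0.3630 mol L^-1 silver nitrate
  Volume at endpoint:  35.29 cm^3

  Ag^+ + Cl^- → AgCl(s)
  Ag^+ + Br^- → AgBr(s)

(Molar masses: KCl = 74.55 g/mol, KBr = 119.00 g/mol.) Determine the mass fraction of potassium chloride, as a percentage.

56.95 %

n(AgNO3) = 0.03529 × 0.3630 = 0.01281 mol
Let x = n(KCl), y = n(KBr).
Titrant: 1x + 1y = 0.01281;  mass: 74.55x + 119.00y = 1.138
Solving, x = 8.693 × 10^-3 mol, y = 4.117 × 10^-3 mol
mass of KCl = 8.693 × 10^-3 × 74.55 = 0.6481 g
% KCl = 0.6481 / 1.138 × 100 = 56.95 %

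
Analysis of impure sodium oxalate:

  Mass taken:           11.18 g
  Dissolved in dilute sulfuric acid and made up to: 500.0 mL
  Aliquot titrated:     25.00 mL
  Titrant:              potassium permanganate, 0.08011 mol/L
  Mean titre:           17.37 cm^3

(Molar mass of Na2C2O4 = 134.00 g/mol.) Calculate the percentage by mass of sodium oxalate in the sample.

83.39 %

2 MnO4^- + 5 C2O4^2- + 16 H^+ → 2 Mn^2+ + 10 CO2 + 8 H2O
n(KMnO4) per titration = 0.01737 × 0.08011 = 1.392 × 10^-3 mol
From the 5:2 ratio, n(Na2C2O4) in each aliquot = 5/2 × 1.392 × 10^-3 = 3.479 × 10^-3 mol
n(Na2C2O4) in the whole flask = 3.479 × 10^-3 × 500.0/25.00 = 0.06958 mol
mass of Na2C2O4 = 0.06958 × 134.00 = 9.323 g
% Na2C2O4 = 9.323 / 11.18 × 100 = 83.39 %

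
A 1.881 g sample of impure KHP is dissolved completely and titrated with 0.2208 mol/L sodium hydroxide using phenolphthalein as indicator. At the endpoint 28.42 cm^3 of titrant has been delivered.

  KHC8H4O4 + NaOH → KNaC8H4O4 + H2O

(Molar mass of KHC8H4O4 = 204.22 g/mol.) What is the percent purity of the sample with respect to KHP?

68.13 %

n(NaOH) = 0.02842 L × 0.2208 mol/L = 6.275 × 10^-3 mol
n(KHC8H4O4) = 6.275 × 10^-3 mol (1:1 ratio)
mass of KHC8H4O4 = 6.275 × 10^-3 × 204.22 g/mol = 1.282 g
% KHC8H4O4 = 1.282 / 1.881 × 100 = 68.13 %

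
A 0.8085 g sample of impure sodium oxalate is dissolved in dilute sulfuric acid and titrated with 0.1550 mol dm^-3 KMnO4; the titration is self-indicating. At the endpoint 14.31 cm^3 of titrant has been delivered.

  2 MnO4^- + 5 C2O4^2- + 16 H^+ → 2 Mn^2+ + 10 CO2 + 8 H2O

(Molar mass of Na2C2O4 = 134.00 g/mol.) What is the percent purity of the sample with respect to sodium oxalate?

91.90 %

n(KMnO4) = 0.01431 L × 0.1550 mol/L = 2.218 × 10^-3 mol
From the 5:2 ratio, n(Na2C2O4) = 5/2 × 2.218 × 10^-3 = 5.545 × 10^-3 mol
mass of Na2C2O4 = 5.545 × 10^-3 × 134.00 g/mol = 0.7430 g
% Na2C2O4 = 0.7430 / 0.8085 × 100 = 91.90 %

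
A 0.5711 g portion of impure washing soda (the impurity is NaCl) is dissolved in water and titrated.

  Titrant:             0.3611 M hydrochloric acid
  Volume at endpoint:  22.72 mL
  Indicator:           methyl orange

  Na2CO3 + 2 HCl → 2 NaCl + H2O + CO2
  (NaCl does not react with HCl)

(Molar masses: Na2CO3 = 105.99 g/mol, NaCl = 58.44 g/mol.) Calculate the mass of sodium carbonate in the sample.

n(HCl) = 0.02272 × 0.3611 = 8.204 × 10^-3 mol
Let x = n(Na2CO3), y = n(NaCl).
Titrant: 2x = 8.204 × 10^-3;  mass: 105.99x + 58.44y = 0.5711
Solving, x = 4.102 × 10^-3 mol, y = 2.333 × 10^-3 mol
mass of Na2CO3 = 4.102 × 10^-3 × 105.99 = 0.4348 g

0.4348 g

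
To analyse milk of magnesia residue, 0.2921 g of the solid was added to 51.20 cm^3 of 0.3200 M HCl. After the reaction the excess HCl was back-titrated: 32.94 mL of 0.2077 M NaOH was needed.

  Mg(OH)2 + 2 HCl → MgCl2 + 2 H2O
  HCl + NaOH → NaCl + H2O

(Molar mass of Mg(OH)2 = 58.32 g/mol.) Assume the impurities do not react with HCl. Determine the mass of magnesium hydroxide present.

0.2783 g

n(HCl) added = 0.05120 × 0.3200 = 0.01638 mol
n(NaOH) used in back-titration = 0.03294 × 0.2077 = 6.842 × 10^-3 mol
n(HCl) left over = 6.842 × 10^-3 mol (1:1 ratio)
n(HCl) consumed by analyte = 0.01638 − 6.842 × 10^-3 = 9.542 × 10^-3 mol
From the 1:2 ratio, n(Mg(OH)2) = 1/2 × 9.542 × 10^-3 = 4.771 × 10^-3 mol
mass of Mg(OH)2 = 4.771 × 10^-3 × 58.32 = 0.2783 g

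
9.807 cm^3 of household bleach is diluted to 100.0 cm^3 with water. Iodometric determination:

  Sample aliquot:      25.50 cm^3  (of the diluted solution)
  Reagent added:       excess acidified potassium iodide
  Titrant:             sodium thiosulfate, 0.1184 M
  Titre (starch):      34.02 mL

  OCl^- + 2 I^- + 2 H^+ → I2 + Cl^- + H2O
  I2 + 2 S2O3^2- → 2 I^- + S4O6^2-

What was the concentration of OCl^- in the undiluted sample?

0.8053 M

n(S2O3^2-) = 0.03402 × 0.1184 = 4.028 × 10^-3 mol
n(I2) = n(S2O3^2-)/2 = 2.014 × 10^-3 mol
n(OCl^-) in the aliquot = 2.014 × 10^-3 mol (1:1 ratio)
[OCl^-]_dilute = 2.014 × 10^-3 / 0.02550 = 0.07898 mol/L
[OCl^-]_original = 0.07898 × 100.0/9.807 = 0.8053 mol/L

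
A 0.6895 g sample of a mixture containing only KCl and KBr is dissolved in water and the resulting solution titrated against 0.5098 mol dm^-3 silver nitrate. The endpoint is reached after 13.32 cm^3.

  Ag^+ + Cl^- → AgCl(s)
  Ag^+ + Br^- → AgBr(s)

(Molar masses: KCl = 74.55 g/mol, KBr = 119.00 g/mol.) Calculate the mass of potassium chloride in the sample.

0.1989 g

n(AgNO3) = 0.01332 × 0.5098 = 6.791 × 10^-3 mol
Let x = n(KCl), y = n(KBr).
Titrant: 1x + 1y = 6.791 × 10^-3;  mass: 74.55x + 119.00y = 0.6895
Solving, x = 2.668 × 10^-3 mol, y = 4.123 × 10^-3 mol
mass of KCl = 2.668 × 10^-3 × 74.55 = 0.1989 g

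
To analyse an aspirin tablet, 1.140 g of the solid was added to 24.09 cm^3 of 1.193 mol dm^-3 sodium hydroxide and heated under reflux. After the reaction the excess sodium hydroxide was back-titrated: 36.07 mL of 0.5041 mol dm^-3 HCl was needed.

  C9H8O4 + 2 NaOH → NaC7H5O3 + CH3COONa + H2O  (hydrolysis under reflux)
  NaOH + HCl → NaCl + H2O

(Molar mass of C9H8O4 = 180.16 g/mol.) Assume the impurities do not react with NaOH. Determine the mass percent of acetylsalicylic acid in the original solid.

n(NaOH) added = 0.02409 × 1.193 = 0.02874 mol
n(HCl) used in back-titration = 0.03607 × 0.5041 = 0.01818 mol
n(NaOH) left over = 0.01818 mol (1:1 ratio)
n(NaOH) consumed by analyte = 0.02874 − 0.01818 = 0.01056 mol
From the 1:2 ratio, n(C9H8O4) = 1/2 × 0.01056 = 5.278 × 10^-3 mol
mass of C9H8O4 = 5.278 × 10^-3 × 180.16 = 0.9509 g
% C9H8O4 = 0.9509 / 1.140 × 100 = 83.41 %

83.41 %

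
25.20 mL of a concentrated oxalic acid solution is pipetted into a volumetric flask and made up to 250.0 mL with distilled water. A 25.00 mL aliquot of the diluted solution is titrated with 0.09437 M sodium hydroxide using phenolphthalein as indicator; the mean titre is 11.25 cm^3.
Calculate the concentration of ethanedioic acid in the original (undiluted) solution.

0.2106 M

H2C2O4 + 2 NaOH → Na2C2O4 + 2 H2O
n(NaOH) = 0.01125 × 0.09437 = 1.062 × 10^-3 mol
From the 1:2 ratio, n(H2C2O4) in the aliquot = 1/2 × 1.062 × 10^-3 = 5.308 × 10^-4 mol
[H2C2O4]_dilute = 5.308 × 10^-4 / 0.02500 = 0.02123 mol/L
Dilution factor = 250.0 / 25.20 = 9.921
[H2C2O4]_stock = 0.02123 × 9.921 = 0.2106 mol/L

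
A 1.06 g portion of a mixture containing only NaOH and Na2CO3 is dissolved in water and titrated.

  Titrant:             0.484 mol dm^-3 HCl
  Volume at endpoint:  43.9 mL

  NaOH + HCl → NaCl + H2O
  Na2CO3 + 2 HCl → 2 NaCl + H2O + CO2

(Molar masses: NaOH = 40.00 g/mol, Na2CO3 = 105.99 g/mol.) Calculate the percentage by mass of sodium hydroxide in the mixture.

n(HCl) = 0.0439 × 0.484 = 0.0212 mol
Let x = n(NaOH), y = n(Na2CO3).
Titrant: 1x + 2y = 0.0212;  mass: 40.00x + 105.99y = 1.06
Solving, x = 5.08 × 10^-3 mol, y = 8.08 × 10^-3 mol
mass of NaOH = 5.08 × 10^-3 × 40.00 = 0.203 g
% NaOH = 0.203 / 1.06 × 100 = 19.2 %

19.2 %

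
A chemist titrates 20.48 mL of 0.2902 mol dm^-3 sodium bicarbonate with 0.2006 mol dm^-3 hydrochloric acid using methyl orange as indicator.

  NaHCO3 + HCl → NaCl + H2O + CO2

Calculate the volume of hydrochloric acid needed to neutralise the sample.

29.63 mL

n(NaHCO3) = 0.02048 L × 0.2902 mol/L = 5.943 × 10^-3 mol
n(HCl) = 5.943 × 10^-3 mol (1:1 stoichiometry)
V(HCl) = 5.943 × 10^-3 mol / 0.2006 mol/L = 0.02963 L = 29.63 mL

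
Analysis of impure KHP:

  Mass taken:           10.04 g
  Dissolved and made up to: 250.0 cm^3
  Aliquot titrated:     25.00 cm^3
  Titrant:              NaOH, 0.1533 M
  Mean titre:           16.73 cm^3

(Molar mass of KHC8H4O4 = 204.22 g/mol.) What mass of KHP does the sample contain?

KHC8H4O4 + NaOH → KNaC8H4O4 + H2O
n(NaOH) per titration = 0.01673 × 0.1533 = 2.565 × 10^-3 mol
n(KHC8H4O4) in each aliquot = 2.565 × 10^-3 mol (1:1 ratio)
n(KHC8H4O4) in the whole flask = 2.565 × 10^-3 × 250.0/25.00 = 0.02565 mol
mass of KHC8H4O4 = 0.02565 × 204.22 = 5.238 g

5.238 g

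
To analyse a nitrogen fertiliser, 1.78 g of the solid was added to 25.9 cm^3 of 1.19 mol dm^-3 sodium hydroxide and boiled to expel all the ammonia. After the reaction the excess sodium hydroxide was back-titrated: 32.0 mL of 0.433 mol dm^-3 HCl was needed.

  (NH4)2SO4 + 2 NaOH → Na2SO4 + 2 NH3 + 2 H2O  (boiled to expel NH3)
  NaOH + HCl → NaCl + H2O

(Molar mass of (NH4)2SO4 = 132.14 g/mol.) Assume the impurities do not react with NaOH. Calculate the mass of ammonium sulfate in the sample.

n(NaOH) added = 0.0259 × 1.19 = 0.0308 mol
n(HCl) used in back-titration = 0.0320 × 0.433 = 0.0139 mol
n(NaOH) left over = 0.0139 mol (1:1 ratio)
n(NaOH) consumed by analyte = 0.0308 − 0.0139 = 0.0170 mol
From the 1:2 ratio, n((NH4)2SO4) = 1/2 × 0.0170 = 8.48 × 10^-3 mol
mass of (NH4)2SO4 = 8.48 × 10^-3 × 132.14 = 1.12 g

1.12 g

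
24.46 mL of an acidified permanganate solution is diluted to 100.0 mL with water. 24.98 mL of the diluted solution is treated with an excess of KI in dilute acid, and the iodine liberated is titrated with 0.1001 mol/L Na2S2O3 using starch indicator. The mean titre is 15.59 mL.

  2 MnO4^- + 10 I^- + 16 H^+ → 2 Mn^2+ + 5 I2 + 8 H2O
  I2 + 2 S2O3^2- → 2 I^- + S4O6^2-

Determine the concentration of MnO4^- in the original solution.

n(S2O3^2-) = 0.01559 × 0.1001 = 1.561 × 10^-3 mol
n(I2) = n(S2O3^2-)/2 = 7.803 × 10^-4 mol
From the 2:5 ratio, n(MnO4^-) in the aliquot = 2/5 × 7.803 × 10^-4 = 3.121 × 10^-4 mol
[MnO4^-]_dilute = 3.121 × 10^-4 / 0.02498 = 0.01249 mol/L
[MnO4^-]_original = 0.01249 × 100.0/24.46 = 0.05108 mol/L

0.05108 mol/L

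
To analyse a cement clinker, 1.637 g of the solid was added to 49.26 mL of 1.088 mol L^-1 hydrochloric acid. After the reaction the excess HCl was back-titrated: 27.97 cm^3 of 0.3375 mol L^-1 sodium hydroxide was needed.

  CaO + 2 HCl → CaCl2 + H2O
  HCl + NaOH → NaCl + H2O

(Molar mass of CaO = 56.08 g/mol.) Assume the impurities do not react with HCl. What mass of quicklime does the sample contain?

n(HCl) added = 0.04926 × 1.088 = 0.05359 mol
n(NaOH) used in back-titration = 0.02797 × 0.3375 = 9.440 × 10^-3 mol
n(HCl) left over = 9.440 × 10^-3 mol (1:1 ratio)
n(HCl) consumed by analyte = 0.05359 − 9.440 × 10^-3 = 0.04416 mol
From the 1:2 ratio, n(CaO) = 1/2 × 0.04416 = 0.02208 mol
mass of CaO = 0.02208 × 56.08 = 1.238 g

1.238 g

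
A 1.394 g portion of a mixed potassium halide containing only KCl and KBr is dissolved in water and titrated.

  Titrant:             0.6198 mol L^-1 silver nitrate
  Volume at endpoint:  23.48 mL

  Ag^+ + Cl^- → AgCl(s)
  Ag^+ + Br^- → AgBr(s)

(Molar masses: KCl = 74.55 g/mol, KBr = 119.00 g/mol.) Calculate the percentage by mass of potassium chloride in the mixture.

40.64 %

n(AgNO3) = 0.02348 × 0.6198 = 0.01455 mol
Let x = n(KCl), y = n(KBr).
Titrant: 1x + 1y = 0.01455;  mass: 74.55x + 119.00y = 1.394
Solving, x = 7.599 × 10^-3 mol, y = 6.953 × 10^-3 mol
mass of KCl = 7.599 × 10^-3 × 74.55 = 0.5665 g
% KCl = 0.5665 / 1.394 × 100 = 40.64 %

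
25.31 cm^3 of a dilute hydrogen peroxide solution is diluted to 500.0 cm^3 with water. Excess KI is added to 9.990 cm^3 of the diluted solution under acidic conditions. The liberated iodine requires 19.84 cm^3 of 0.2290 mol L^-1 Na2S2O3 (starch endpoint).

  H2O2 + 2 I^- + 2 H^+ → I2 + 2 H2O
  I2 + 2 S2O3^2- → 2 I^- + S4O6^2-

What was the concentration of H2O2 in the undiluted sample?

4.492 mol/L

n(S2O3^2-) = 0.01984 × 0.2290 = 4.543 × 10^-3 mol
n(I2) = n(S2O3^2-)/2 = 2.272 × 10^-3 mol
n(H2O2) in the aliquot = 2.272 × 10^-3 mol (1:1 ratio)
[H2O2]_dilute = 2.272 × 10^-3 / 0.009990 = 0.2274 mol/L
[H2O2]_original = 0.2274 × 500.0/25.31 = 4.492 mol/L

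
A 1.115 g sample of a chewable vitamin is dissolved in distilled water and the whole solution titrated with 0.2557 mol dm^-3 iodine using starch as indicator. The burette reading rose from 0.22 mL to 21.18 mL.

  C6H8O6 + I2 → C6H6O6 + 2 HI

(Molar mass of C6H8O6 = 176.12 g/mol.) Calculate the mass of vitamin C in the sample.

n(I2) = 0.02096 L × 0.2557 mol/L = 5.359 × 10^-3 mol
n(C6H8O6) = 5.359 × 10^-3 mol (1:1 ratio)
mass of C6H8O6 = 5.359 × 10^-3 × 176.12 g/mol = 0.9439 g

0.9439 g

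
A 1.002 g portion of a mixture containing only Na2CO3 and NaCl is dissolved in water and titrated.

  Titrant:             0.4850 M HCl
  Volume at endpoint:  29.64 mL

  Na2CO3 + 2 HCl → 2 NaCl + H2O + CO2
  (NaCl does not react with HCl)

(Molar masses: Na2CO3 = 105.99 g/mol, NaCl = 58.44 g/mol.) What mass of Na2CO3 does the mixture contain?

n(HCl) = 0.02964 × 0.4850 = 0.01438 mol
Let x = n(Na2CO3), y = n(NaCl).
Titrant: 2x = 0.01438;  mass: 105.99x + 58.44y = 1.002
Solving, x = 7.188 × 10^-3 mol, y = 4.110 × 10^-3 mol
mass of Na2CO3 = 7.188 × 10^-3 × 105.99 = 0.7618 g

0.7618 g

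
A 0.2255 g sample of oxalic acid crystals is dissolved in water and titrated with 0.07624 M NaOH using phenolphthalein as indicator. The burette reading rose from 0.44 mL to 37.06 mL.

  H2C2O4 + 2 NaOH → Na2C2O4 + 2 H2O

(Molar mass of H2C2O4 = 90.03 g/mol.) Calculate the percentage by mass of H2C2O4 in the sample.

55.73 %

n(NaOH) = 0.03662 L × 0.07624 mol/L = 2.792 × 10^-3 mol
From the 1:2 ratio, n(H2C2O4) = 1/2 × 2.792 × 10^-3 = 1.396 × 10^-3 mol
mass of H2C2O4 = 1.396 × 10^-3 × 90.03 g/mol = 0.1257 g
% H2C2O4 = 0.1257 / 0.2255 × 100 = 55.73 %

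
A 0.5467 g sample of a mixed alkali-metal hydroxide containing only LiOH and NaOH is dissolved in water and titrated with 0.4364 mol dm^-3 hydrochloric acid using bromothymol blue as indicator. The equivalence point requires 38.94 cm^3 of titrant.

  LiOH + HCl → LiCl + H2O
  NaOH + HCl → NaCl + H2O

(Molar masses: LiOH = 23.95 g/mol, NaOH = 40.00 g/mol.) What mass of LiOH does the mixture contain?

n(HCl) = 0.03894 × 0.4364 = 0.01699 mol
Let x = n(LiOH), y = n(NaOH).
Titrant: 1x + 1y = 0.01699;  mass: 23.95x + 40.00y = 0.5467
Solving, x = 8.289 × 10^-3 mol, y = 8.705 × 10^-3 mol
mass of LiOH = 8.289 × 10^-3 × 23.95 = 0.1985 g

0.1985 g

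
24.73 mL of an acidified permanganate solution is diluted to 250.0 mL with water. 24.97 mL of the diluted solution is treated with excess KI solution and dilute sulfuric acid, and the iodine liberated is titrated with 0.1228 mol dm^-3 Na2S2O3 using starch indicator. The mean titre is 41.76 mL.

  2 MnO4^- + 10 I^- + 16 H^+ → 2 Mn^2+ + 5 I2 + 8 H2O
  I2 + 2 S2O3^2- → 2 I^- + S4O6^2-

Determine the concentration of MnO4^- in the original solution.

0.4152 mol/L

n(S2O3^2-) = 0.04176 × 0.1228 = 5.128 × 10^-3 mol
n(I2) = n(S2O3^2-)/2 = 2.564 × 10^-3 mol
From the 2:5 ratio, n(MnO4^-) in the aliquot = 2/5 × 2.564 × 10^-3 = 1.026 × 10^-3 mol
[MnO4^-]_dilute = 1.026 × 10^-3 / 0.02497 = 0.04107 mol/L
[MnO4^-]_original = 0.04107 × 250.0/24.73 = 0.4152 mol/L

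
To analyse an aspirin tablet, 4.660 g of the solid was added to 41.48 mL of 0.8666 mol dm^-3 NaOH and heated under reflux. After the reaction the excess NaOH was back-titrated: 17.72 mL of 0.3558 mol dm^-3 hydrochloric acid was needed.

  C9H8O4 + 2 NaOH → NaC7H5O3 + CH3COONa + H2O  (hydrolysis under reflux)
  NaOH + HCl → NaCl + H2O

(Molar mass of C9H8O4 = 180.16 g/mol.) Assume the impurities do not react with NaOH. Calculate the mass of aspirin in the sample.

n(NaOH) added = 0.04148 × 0.8666 = 0.03595 mol
n(HCl) used in back-titration = 0.01772 × 0.3558 = 6.305 × 10^-3 mol
n(NaOH) left over = 6.305 × 10^-3 mol (1:1 ratio)
n(NaOH) consumed by analyte = 0.03595 − 6.305 × 10^-3 = 0.02964 mol
From the 1:2 ratio, n(C9H8O4) = 1/2 × 0.02964 = 0.01482 mol
mass of C9H8O4 = 0.01482 × 180.16 = 2.670 g

2.670 g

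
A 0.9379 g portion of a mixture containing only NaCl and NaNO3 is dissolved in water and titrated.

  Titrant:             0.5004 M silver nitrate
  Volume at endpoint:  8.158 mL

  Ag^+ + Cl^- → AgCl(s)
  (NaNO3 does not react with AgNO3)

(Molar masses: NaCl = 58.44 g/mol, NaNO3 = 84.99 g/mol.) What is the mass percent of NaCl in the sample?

25.44 %

n(AgNO3) = 0.008158 × 0.5004 = 4.082 × 10^-3 mol
Let x = n(NaCl), y = n(NaNO3).
Titrant: 1x = 4.082 × 10^-3;  mass: 58.44x + 84.99y = 0.9379
Solving, x = 4.082 × 10^-3 mol, y = 8.228 × 10^-3 mol
mass of NaCl = 4.082 × 10^-3 × 58.44 = 0.2386 g
% NaCl = 0.2386 / 0.9379 × 100 = 25.44 %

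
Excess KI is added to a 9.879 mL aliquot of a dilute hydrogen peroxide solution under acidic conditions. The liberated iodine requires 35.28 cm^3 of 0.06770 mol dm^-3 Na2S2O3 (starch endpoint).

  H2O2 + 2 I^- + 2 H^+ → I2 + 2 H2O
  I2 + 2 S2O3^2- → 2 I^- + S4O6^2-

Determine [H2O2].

n(S2O3^2-) = 0.03528 × 0.06770 = 2.388 × 10^-3 mol
n(I2) = n(S2O3^2-)/2 = 1.194 × 10^-3 mol
n(H2O2) in the aliquot = 1.194 × 10^-3 mol (1:1 ratio)
[H2O2] = 1.194 × 10^-3 / 0.009879 = 0.1209 mol/L

0.1209 mol/L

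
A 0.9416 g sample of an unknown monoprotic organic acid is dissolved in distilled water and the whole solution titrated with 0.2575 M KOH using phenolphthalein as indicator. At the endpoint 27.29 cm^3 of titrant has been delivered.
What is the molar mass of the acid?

134.0 g/mol

n(KOH) = 0.02729 L × 0.2575 mol/L = 7.027 × 10^-3 mol
n(HA) = 7.027 × 10^-3 mol (1:1 ratio)
M = m / n = 0.9416 g / 7.027 × 10^-3 mol = 134.0 g/mol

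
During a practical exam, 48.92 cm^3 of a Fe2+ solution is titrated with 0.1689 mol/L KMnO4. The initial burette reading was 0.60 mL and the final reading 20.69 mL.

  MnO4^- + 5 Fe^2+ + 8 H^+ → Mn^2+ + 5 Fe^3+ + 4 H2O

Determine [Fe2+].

n(KMnO4) = 0.02009 L × 0.1689 mol/L = 3.393 × 10^-3 mol
From the 5:1 mole ratio, n(Fe2+) = 5/1 × 3.393 × 10^-3 = 0.01697 mol
[Fe2+] = 0.01697 mol / 0.04892 L = 0.3468 mol/L

0.3468 mol/L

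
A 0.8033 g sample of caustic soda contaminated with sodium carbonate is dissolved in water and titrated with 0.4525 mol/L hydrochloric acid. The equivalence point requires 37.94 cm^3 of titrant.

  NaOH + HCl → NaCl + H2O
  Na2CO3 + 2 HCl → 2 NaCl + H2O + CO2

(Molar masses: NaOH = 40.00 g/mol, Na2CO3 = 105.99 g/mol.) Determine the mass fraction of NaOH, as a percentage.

40.81 %

n(HCl) = 0.03794 × 0.4525 = 0.01717 mol
Let x = n(NaOH), y = n(Na2CO3).
Titrant: 1x + 2y = 0.01717;  mass: 40.00x + 105.99y = 0.8033
Solving, x = 8.196 × 10^-3 mol, y = 4.486 × 10^-3 mol
mass of NaOH = 8.196 × 10^-3 × 40.00 = 0.3278 g
% NaOH = 0.3278 / 0.8033 × 100 = 40.81 %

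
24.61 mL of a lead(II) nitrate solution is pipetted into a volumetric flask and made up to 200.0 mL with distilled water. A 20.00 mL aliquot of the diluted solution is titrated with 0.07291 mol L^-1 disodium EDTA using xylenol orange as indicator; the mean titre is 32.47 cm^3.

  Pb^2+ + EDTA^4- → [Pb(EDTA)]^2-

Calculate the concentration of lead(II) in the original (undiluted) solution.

n(EDTA) = 0.03247 × 0.07291 = 2.367 × 10^-3 mol
n(Pb2+) in the aliquot = 2.367 × 10^-3 mol (1:1 ratio)
[Pb2+]_dilute = 2.367 × 10^-3 / 0.02000 = 0.1184 mol/L
Dilution factor = 200.0 / 24.61 = 8.127
[Pb2+]_stock = 0.1184 × 8.127 = 0.9620 mol/L

0.9620 mol/L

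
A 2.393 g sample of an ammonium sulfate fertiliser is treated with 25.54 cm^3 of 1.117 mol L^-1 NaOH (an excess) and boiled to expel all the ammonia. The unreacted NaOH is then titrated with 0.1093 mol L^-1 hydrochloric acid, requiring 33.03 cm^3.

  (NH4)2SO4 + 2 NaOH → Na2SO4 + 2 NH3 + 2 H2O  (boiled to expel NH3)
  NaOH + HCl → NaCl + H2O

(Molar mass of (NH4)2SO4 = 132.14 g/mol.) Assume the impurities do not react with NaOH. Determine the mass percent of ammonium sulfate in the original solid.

n(NaOH) added = 0.02554 × 1.117 = 0.02853 mol
n(HCl) used in back-titration = 0.03303 × 0.1093 = 3.610 × 10^-3 mol
n(NaOH) left over = 3.610 × 10^-3 mol (1:1 ratio)
n(NaOH) consumed by analyte = 0.02853 − 3.610 × 10^-3 = 0.02492 mol
From the 1:2 ratio, n((NH4)2SO4) = 1/2 × 0.02492 = 0.01246 mol
mass of (NH4)2SO4 = 0.01246 × 132.14 = 1.646 g
% (NH4)2SO4 = 1.646 / 2.393 × 100 = 68.80 %

68.80 %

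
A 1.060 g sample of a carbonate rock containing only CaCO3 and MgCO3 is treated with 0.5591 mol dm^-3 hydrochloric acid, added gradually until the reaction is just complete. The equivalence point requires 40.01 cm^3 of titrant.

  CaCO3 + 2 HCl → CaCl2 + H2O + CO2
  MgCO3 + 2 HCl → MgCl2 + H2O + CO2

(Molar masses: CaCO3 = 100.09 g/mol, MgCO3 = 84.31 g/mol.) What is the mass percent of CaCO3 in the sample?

n(HCl) = 0.04001 × 0.5591 = 0.02237 mol
Let x = n(CaCO3), y = n(MgCO3).
Titrant: 2x + 2y = 0.02237;  mass: 100.09x + 84.31y = 1.060
Solving, x = 7.415 × 10^-3 mol, y = 3.770 × 10^-3 mol
mass of CaCO3 = 7.415 × 10^-3 × 100.09 = 0.7422 g
% CaCO3 = 0.7422 / 1.060 × 100 = 70.02 %

70.02 %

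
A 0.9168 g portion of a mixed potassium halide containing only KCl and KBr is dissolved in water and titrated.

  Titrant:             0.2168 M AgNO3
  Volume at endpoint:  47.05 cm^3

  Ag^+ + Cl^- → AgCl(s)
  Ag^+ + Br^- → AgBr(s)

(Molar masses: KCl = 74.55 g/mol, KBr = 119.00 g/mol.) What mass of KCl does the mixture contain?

0.4982 g

n(AgNO3) = 0.04705 × 0.2168 = 0.01020 mol
Let x = n(KCl), y = n(KBr).
Titrant: 1x + 1y = 0.01020;  mass: 74.55x + 119.00y = 0.9168
Solving, x = 6.683 × 10^-3 mol, y = 3.518 × 10^-3 mol
mass of KCl = 6.683 × 10^-3 × 74.55 = 0.4982 g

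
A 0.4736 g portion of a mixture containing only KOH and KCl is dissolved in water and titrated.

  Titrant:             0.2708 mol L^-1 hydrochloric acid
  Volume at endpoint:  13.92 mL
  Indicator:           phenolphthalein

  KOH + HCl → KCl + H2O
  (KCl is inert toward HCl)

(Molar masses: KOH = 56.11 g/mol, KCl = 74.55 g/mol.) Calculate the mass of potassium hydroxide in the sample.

n(HCl) = 0.01392 × 0.2708 = 3.770 × 10^-3 mol
Let x = n(KOH), y = n(KCl).
Titrant: 1x = 3.770 × 10^-3;  mass: 56.11x + 74.55y = 0.4736
Solving, x = 3.770 × 10^-3 mol, y = 3.516 × 10^-3 mol
mass of KOH = 3.770 × 10^-3 × 56.11 = 0.2115 g

0.2115 g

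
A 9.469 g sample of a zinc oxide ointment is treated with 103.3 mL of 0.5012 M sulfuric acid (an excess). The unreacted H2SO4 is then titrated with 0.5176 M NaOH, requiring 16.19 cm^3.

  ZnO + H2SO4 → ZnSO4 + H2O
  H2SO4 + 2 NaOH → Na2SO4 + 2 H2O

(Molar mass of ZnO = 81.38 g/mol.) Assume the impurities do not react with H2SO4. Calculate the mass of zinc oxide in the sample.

3.872 g

n(H2SO4) added = 0.1033 × 0.5012 = 0.05177 mol
n(NaOH) used in back-titration = 0.01619 × 0.5176 = 8.380 × 10^-3 mol
From the 1:2 ratio, n(H2SO4) left over = 1/2 × 8.380 × 10^-3 = 4.190 × 10^-3 mol
n(H2SO4) consumed by analyte = 0.05177 − 4.190 × 10^-3 = 0.04758 mol
n(ZnO) = 0.04758 mol (1:1 ratio)
mass of ZnO = 0.04758 × 81.38 = 3.872 g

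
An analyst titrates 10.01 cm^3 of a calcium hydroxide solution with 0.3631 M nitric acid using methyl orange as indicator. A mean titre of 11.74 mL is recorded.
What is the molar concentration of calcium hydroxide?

Ca(OH)2 + 2 HNO3 → Ca(NO3)2 + 2 H2O
n(HNO3) = 0.01174 L × 0.3631 mol/L = 4.263 × 10^-3 mol
From the 1:2 mole ratio, n(Ca(OH)2) = 1/2 × 4.263 × 10^-3 = 2.131 × 10^-3 mol
[Ca(OH)2] = 2.131 × 10^-3 mol / 0.01001 L = 0.2129 mol/L

0.2129 M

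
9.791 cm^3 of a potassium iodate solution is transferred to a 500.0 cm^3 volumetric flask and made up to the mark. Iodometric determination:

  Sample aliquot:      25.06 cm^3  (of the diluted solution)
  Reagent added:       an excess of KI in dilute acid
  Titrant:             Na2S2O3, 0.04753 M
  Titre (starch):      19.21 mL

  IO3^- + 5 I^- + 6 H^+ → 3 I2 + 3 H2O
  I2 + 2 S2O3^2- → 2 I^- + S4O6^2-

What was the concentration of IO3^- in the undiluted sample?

n(S2O3^2-) = 0.01921 × 0.04753 = 9.131 × 10^-4 mol
n(I2) = n(S2O3^2-)/2 = 4.565 × 10^-4 mol
From the 1:3 ratio, n(IO3^-) in the aliquot = 1/3 × 4.565 × 10^-4 = 1.522 × 10^-4 mol
[IO3^-]_dilute = 1.522 × 10^-4 / 0.02506 = 0.006072 mol/L
[IO3^-]_original = 0.006072 × 500.0/9.791 = 0.3101 mol/L

0.3101 M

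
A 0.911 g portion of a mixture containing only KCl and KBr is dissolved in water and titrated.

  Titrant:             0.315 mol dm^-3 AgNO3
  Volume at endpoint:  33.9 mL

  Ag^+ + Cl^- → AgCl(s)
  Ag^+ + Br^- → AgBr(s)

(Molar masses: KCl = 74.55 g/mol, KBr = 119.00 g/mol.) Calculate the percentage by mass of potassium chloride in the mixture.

66.2 %

n(AgNO3) = 0.0339 × 0.315 = 0.0107 mol
Let x = n(KCl), y = n(KBr).
Titrant: 1x + 1y = 0.0107;  mass: 74.55x + 119.00y = 0.911
Solving, x = 8.09 × 10^-3 mol, y = 2.59 × 10^-3 mol
mass of KCl = 8.09 × 10^-3 × 74.55 = 0.603 g
% KCl = 0.603 / 0.911 × 100 = 66.2 %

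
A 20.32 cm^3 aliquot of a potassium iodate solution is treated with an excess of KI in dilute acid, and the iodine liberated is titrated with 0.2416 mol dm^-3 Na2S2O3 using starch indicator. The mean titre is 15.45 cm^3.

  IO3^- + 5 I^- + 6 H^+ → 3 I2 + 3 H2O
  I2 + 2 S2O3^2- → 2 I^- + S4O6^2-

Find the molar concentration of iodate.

0.03062 mol/L

n(S2O3^2-) = 0.01545 × 0.2416 = 3.733 × 10^-3 mol
n(I2) = n(S2O3^2-)/2 = 1.866 × 10^-3 mol
From the 1:3 ratio, n(IO3^-) in the aliquot = 1/3 × 1.866 × 10^-3 = 6.221 × 10^-4 mol
[IO3^-] = 6.221 × 10^-4 / 0.02032 = 0.03062 mol/L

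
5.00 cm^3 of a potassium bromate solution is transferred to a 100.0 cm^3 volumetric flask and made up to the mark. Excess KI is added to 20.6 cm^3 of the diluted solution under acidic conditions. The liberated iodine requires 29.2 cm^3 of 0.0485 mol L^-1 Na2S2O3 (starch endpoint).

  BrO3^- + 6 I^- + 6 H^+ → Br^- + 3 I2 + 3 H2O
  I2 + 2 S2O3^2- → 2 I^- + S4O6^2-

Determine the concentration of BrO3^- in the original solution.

0.229 mol/L

n(S2O3^2-) = 0.0292 × 0.0485 = 1.42 × 10^-3 mol
n(I2) = n(S2O3^2-)/2 = 7.08 × 10^-4 mol
From the 1:3 ratio, n(BrO3^-) in the aliquot = 1/3 × 7.08 × 10^-4 = 2.36 × 10^-4 mol
[BrO3^-]_dilute = 2.36 × 10^-4 / 0.0206 = 0.0115 mol/L
[BrO3^-]_original = 0.0115 × 100.0/5.00 = 0.229 mol/L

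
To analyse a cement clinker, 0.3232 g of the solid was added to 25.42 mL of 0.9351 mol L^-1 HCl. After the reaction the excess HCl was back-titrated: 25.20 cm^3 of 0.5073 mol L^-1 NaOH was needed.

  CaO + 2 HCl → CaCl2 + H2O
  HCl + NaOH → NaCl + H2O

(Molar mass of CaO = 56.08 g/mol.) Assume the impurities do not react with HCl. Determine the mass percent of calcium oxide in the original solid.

n(HCl) added = 0.02542 × 0.9351 = 0.02377 mol
n(NaOH) used in back-titration = 0.02520 × 0.5073 = 0.01278 mol
n(HCl) left over = 0.01278 mol (1:1 ratio)
n(HCl) consumed by analyte = 0.02377 − 0.01278 = 0.01099 mol
From the 1:2 ratio, n(CaO) = 1/2 × 0.01099 = 5.493 × 10^-3 mol
mass of CaO = 5.493 × 10^-3 × 56.08 = 0.3081 g
% CaO = 0.3081 / 0.3232 × 100 = 95.31 %

95.31 %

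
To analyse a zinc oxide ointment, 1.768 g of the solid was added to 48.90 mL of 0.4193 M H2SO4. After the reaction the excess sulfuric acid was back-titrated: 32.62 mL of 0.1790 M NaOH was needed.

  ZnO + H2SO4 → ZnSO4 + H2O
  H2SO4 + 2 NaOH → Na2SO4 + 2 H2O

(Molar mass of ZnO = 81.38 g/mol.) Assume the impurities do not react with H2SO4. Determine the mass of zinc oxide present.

1.431 g

n(H2SO4) added = 0.04890 × 0.4193 = 0.02050 mol
n(NaOH) used in back-titration = 0.03262 × 0.1790 = 5.839 × 10^-3 mol
From the 1:2 ratio, n(H2SO4) left over = 1/2 × 5.839 × 10^-3 = 2.919 × 10^-3 mol
n(H2SO4) consumed by analyte = 0.02050 − 2.919 × 10^-3 = 0.01758 mol
n(ZnO) = 0.01758 mol (1:1 ratio)
mass of ZnO = 0.01758 × 81.38 = 1.431 g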